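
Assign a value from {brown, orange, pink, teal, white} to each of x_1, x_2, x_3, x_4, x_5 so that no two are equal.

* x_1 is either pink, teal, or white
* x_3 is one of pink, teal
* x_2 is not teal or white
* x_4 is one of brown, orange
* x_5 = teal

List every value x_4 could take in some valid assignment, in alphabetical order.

x_5's domain is down to {teal}, so x_5 = teal. Remove teal from x_1, x_3.
x_3's domain is down to {pink}, so x_3 = pink. So x_1, x_2 can't be pink.
x_1's domain is down to {white}, so x_1 = white.
No further eliminations apply; x_4 can still be any of brown, orange.

brown, orange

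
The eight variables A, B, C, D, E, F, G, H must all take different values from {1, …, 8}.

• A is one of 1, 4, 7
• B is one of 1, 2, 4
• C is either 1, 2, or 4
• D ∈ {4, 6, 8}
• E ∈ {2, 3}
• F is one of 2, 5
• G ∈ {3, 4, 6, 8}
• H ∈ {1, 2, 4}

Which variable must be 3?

The 8 variables together cover exactly {1, 2, 3, 4, 5, 6, 7, 8} — 8 values for 8 variables — and 5 appears only in F's list, so F = 5.
The 7 still-open variables together cover exactly {1, 2, 3, 4, 6, 7, 8} — 7 values for 7 variables — and 7 appears only in A's list, so A = 7.
The 3 variables B, C, H are confined to {1, 2, 4}, which locks those values in; drop them from D, E, G.
So 3 goes to E.

E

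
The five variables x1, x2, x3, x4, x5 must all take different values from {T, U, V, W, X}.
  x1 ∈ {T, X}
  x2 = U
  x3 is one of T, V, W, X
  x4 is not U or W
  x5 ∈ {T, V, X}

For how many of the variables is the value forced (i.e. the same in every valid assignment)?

2

x2 must be U (only option left).
The 4 still-open variables together cover exactly {T, V, W, X} — 4 values for 4 variables — and W appears only in x3's list, so x3 = W.
Determined: x2=U, x3=W. The other variables each still have more than one consistent value. That makes 2.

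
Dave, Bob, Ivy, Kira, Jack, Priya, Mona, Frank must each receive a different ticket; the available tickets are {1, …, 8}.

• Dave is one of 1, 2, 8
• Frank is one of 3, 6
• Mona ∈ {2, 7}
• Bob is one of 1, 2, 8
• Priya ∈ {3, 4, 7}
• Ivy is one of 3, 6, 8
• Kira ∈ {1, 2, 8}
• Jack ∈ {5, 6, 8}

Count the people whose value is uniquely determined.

The 8 variables draw from only 8 values {1, 2, 3, 4, 5, 6, 7, 8}, so each is used; only Priya can be 4, hence Priya = 4.
Among the 7 still-open variables, 5 fits only Jack (and all 7 values in {1, 2, 3, 5, 6, 7, 8} must be used), so Jack = 5.
The 6 still-open variables draw from only 6 values {1, 2, 3, 6, 7, 8}, so each is used; only Mona can be 7, hence Mona = 7.
The 3 variables Dave, Bob, Kira are confined to {1, 2, 8}, which locks those values in; drop them from Ivy.
Determined: Jack=5, Priya=4, Mona=7. The other people each still have more than one consistent value. That makes 3.

3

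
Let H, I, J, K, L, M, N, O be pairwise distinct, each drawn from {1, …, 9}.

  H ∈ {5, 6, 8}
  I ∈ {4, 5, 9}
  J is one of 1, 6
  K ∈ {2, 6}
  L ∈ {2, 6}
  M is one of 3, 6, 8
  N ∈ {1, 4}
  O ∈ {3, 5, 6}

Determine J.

1

The 8 variables together cover exactly {1, 2, 3, 4, 5, 6, 8, 9} — 8 values for 8 variables — and 9 appears only in I's list, so I = 9.
The 7 still-open variables together cover exactly {1, 2, 3, 4, 5, 6, 8} — 7 values for 7 variables — and 4 appears only in N's list, so N = 4.
The 6 still-open variables draw from only 6 values {1, 2, 3, 5, 6, 8}, so each is used; only J can be 1, hence J = 1.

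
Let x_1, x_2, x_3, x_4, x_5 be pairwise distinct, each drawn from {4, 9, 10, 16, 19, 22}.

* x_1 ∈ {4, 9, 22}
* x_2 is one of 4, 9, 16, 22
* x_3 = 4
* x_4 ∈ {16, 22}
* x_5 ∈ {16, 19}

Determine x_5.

x_3's domain is down to {4}, so x_3 = 4. Remove 4 from x_1, x_2.
The 4 still-open variables draw from only 4 values {9, 16, 19, 22}, so each is used; only x_5 can be 19, hence x_5 = 19.

19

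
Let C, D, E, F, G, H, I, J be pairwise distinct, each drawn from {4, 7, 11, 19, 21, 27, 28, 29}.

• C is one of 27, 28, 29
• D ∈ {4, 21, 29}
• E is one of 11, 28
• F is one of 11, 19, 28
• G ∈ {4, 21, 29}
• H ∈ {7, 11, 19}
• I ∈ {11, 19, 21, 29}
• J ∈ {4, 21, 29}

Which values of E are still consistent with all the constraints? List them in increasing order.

The 8 variables draw from only 8 values {4, 7, 11, 19, 21, 27, 28, 29}, so each is used; only H can be 7, hence H = 7.
The 7 still-open variables together cover exactly {4, 11, 19, 21, 27, 28, 29} — 7 values for 7 variables — and 27 appears only in C's list, so C = 27.
The 3 variables D, G, J are confined to {4, 21, 29}, which locks those values in; drop them from I.
No further eliminations apply; E can still be any of 11, 28.

11, 28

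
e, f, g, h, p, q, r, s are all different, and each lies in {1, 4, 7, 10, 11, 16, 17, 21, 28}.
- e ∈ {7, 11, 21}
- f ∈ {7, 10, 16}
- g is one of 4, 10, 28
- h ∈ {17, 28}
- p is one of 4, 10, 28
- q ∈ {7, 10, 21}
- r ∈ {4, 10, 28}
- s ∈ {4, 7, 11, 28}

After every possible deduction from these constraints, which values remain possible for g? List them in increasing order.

4, 10, 28

The 8 variables draw from only 8 values {4, 7, 10, 11, 16, 17, 21, 28}, so each is used; only f can be 16, hence f = 16.
Among the 7 still-open variables, 17 fits only h (and all 7 values in {4, 7, 10, 11, 17, 21, 28} must be used), so h = 17.
The 3 variables g, p, r are confined to {4, 10, 28}, which locks those values in; drop them from q, s.
No further eliminations apply; g can still be any of 4, 10, 28.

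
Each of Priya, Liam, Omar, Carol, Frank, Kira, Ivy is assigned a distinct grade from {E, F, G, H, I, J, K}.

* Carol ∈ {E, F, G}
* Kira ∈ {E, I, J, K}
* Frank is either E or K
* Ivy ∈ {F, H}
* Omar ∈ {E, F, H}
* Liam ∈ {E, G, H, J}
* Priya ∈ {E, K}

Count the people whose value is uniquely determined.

The 7 variables draw from only 7 values {E, F, G, H, I, J, K}, so each is used; only Kira can be I, hence Kira = I.
Among the 6 still-open variables, J fits only Liam (and all 6 values in {E, F, G, H, J, K} must be used), so Liam = J.
The 5 still-open variables together cover exactly {E, F, G, H, K} — 5 values for 5 variables — and G appears only in Carol's list, so Carol = G.
Priya and Frank between them cover only {E, K} — a naked pair. Remove those values from Omar.
Determined: Liam=J, Carol=G, Kira=I. The other people each still have more than one consistent value. That makes 3.

3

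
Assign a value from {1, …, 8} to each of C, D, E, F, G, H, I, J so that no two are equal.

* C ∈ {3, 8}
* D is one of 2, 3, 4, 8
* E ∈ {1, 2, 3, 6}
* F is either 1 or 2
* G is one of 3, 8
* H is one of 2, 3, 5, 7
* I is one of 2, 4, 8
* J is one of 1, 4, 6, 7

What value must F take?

Among the 8 variables, 5 fits only H (and all 8 values in {1, 2, 3, 4, 5, 6, 7, 8} must be used), so H = 5.
The 7 still-open variables together cover exactly {1, 2, 3, 4, 6, 7, 8} — 7 values for 7 variables — and 7 appears only in J's list, so J = 7.
The 6 still-open variables draw from only 6 values {1, 2, 3, 4, 6, 8}, so each is used; only E can be 6, hence E = 6.
The 5 still-open variables draw from only 5 values {1, 2, 3, 4, 8}, so each is used; only F can be 1, hence F = 1.

1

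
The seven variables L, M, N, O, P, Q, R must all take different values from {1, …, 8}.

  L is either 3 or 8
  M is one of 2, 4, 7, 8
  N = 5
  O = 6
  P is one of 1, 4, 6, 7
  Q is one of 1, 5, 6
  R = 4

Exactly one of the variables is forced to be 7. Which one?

P

N's domain is down to {5}, so N = 5. Eliminate 5 elsewhere: Q.
That leaves O = 6. Eliminate 6 elsewhere: P, Q.
Q must be 1 (only option left). Strike 1 from P.
R's domain is down to {4}, so R = 4. Eliminate 4 elsewhere: M, P.
So 7 goes to P.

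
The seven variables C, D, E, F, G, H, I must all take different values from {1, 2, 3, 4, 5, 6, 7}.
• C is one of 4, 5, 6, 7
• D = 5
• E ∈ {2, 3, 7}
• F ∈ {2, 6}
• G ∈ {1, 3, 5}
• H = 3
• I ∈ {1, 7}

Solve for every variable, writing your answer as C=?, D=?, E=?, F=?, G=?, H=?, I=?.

D must be 5 (only option left). Strike 5 from C, G.
H must be 3 (only option left). Strike 3 from E, G.
G's domain is down to {1}, so G = 1. Remove 1 from I.
That leaves I = 7. Strike 7 from C, E.
E has just one choice, so E = 2. So F can't be 2.
F must be 6 (only option left). So C can't be 6.
That leaves C = 4.

C=4, D=5, E=2, F=6, G=1, H=3, I=7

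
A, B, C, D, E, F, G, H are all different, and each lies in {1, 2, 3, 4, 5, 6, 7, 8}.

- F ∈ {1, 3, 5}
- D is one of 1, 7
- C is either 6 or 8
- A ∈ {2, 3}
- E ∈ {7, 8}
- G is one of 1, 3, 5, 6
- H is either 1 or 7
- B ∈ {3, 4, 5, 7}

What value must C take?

6

The 8 variables draw from only 8 values {1, 2, 3, 4, 5, 6, 7, 8}, so each is used; only A can be 2, hence A = 2.
Among the 7 still-open variables, 4 fits only B (and all 7 values in {1, 3, 4, 5, 6, 7, 8} must be used), so B = 4.
The 2 variables D and H are confined to {1, 7}, which locks those values in; drop them from E, F, G.
E has just one choice, so E = 8. So C can't be 8.
So C = 6.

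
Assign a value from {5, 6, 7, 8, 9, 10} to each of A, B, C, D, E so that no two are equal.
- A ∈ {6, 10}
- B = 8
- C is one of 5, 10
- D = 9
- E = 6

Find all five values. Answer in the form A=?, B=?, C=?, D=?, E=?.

A=10, B=8, C=5, D=9, E=6

B's domain is down to {8}, so B = 8.
D's domain is down to {9}, so D = 9.
That leaves E = 6. Strike 6 from A.
A's domain is down to {10}, so A = 10. Strike 10 from C.
That leaves C = 5.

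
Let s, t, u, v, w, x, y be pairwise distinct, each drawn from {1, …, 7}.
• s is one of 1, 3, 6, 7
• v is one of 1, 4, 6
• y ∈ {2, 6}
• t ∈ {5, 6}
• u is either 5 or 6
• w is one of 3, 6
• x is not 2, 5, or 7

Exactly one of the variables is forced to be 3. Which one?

w

Among the 7 variables, 2 fits only y (and all 7 values in {1, 2, 3, 4, 5, 6, 7} must be used), so y = 2.
Among the 6 still-open variables, 7 fits only s (and all 6 values in {1, 3, 4, 5, 6, 7} must be used), so s = 7.
t and u share exactly the 2 values {5, 6}; by pigeonhole those values go to them, so strike 5, 6 from v, w, x.
So 3 goes to w.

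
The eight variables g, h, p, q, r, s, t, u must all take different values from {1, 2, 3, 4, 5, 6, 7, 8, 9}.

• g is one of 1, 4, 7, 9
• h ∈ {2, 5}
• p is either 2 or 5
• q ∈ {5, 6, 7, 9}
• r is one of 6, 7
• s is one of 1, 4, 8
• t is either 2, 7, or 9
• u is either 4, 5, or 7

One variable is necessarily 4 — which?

u

The 8 variables draw from only 8 values {1, 2, 4, 5, 6, 7, 8, 9}, so each is used; only s can be 8, hence s = 8.
The 7 still-open variables draw from only 7 values {1, 2, 4, 5, 6, 7, 9}, so each is used; only g can be 1, hence g = 1.
The 6 still-open variables draw from only 6 values {2, 4, 5, 6, 7, 9}, so each is used; only u can be 4, hence u = 4.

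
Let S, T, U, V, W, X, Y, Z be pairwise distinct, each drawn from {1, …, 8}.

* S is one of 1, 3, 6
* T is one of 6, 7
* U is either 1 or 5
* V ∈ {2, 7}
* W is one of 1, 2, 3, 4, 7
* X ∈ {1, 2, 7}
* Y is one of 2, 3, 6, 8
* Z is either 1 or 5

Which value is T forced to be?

The 8 variables draw from only 8 values {1, 2, 3, 4, 5, 6, 7, 8}, so each is used; only W can be 4, hence W = 4.
Among the 7 still-open variables, 8 fits only Y (and all 7 values in {1, 2, 3, 5, 6, 7, 8} must be used), so Y = 8.
Among the 6 still-open variables, 3 fits only S (and all 6 values in {1, 2, 3, 5, 6, 7} must be used), so S = 3.
The 5 still-open variables together cover exactly {1, 2, 5, 6, 7} — 5 values for 5 variables — and 6 appears only in T's list, so T = 6.

6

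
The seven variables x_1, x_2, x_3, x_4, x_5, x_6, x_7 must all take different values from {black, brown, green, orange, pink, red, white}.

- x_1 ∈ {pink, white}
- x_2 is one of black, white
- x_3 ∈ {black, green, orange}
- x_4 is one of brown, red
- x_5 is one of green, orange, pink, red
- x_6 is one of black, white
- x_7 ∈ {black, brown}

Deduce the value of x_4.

red

x_2 and x_6 between them cover only {black, white} — a naked pair. Remove those values from x_1, x_3, x_7.
That leaves x_1 = pink. Remove pink from x_5.
x_7 must be brown (only option left). So x_4 can't be brown.
So x_4 = red.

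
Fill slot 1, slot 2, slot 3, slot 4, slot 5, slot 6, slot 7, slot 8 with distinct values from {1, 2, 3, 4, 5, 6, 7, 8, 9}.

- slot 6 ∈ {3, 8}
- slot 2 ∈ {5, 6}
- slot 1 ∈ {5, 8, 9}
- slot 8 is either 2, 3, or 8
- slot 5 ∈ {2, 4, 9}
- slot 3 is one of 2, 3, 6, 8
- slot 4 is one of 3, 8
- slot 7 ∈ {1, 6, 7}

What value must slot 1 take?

9

slot 4 and slot 6 between them cover only {3, 8} — a naked pair. Remove those values from slot 1, slot 3, slot 8.
slot 8 must be 2 (only option left). Strike 2 from slot 3, slot 5.
slot 3's domain is down to {6}, so slot 3 = 6. Strike 6 from slot 2, slot 7.
slot 2 has just one choice, so slot 2 = 5. Eliminate 5 elsewhere: slot 1.
So slot 1 = 9.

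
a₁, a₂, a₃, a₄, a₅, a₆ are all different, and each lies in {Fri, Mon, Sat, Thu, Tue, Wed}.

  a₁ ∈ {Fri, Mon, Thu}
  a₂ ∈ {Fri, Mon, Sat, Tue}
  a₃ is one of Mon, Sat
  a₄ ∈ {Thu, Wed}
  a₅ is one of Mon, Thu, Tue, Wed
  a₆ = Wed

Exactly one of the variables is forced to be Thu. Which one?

a₆ must be Wed (only option left). Eliminate Wed elsewhere: a₄, a₅.
So Thu goes to a₄.

a₄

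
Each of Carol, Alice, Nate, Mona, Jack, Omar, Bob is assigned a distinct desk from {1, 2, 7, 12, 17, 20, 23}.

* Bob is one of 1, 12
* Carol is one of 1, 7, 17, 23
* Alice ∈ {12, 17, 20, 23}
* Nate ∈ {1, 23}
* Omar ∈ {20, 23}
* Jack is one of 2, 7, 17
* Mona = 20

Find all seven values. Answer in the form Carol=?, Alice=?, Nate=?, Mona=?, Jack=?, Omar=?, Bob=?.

Carol=7, Alice=17, Nate=1, Mona=20, Jack=2, Omar=23, Bob=12

Mona must be 20 (only option left). Eliminate 20 elsewhere: Alice, Omar.
That leaves Omar = 23. So Carol, Alice, Nate can't be 23.
Nate's domain is down to {1}, so Nate = 1. Remove 1 from Carol, Bob.
That leaves Bob = 12. Remove 12 from Alice.
Alice has just one choice, so Alice = 17. Strike 17 from Carol, Jack.
Carol has just one choice, so Carol = 7. So Jack can't be 7.
Jack must be 2 (only option left).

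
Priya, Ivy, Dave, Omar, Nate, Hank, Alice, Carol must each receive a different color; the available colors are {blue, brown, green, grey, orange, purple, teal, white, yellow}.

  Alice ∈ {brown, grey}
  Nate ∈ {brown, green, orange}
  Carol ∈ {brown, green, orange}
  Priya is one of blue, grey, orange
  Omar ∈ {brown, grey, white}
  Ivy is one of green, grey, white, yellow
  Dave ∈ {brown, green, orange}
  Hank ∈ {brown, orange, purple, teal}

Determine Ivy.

Dave, Nate, Carol share exactly the 3 values {brown, green, orange}; by pigeonhole those values go to them, so strike brown, green, orange from Priya, Ivy, Omar, Hank, Alice.
Alice has just one choice, so Alice = grey. Eliminate grey elsewhere: Priya, Ivy, Omar.
Priya's domain is down to {blue}, so Priya = blue.
That leaves Omar = white. Eliminate white elsewhere: Ivy.
So Ivy = yellow.

yellow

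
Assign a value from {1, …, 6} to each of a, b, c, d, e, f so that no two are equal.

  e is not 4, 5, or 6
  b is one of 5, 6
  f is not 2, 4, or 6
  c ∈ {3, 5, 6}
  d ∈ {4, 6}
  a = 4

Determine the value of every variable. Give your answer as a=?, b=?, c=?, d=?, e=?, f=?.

a=4, b=5, c=3, d=6, e=2, f=1

a's domain is down to {4}, so a = 4. So d can't be 4.
That leaves d = 6. Strike 6 from b, c.
b's domain is down to {5}, so b = 5. Eliminate 5 elsewhere: c, f.
c has just one choice, so c = 3. Remove 3 from e, f.
f's domain is down to {1}, so f = 1. Strike 1 from e.
That leaves e = 2.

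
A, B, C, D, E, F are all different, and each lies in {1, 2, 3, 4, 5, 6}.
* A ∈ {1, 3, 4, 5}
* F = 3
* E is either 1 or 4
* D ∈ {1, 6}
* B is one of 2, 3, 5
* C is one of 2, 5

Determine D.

F must be 3 (only option left). Remove 3 from A, B.
The 5 still-open variables together cover exactly {1, 2, 4, 5, 6} — 5 values for 5 variables — and 6 appears only in D's list, so D = 6.

6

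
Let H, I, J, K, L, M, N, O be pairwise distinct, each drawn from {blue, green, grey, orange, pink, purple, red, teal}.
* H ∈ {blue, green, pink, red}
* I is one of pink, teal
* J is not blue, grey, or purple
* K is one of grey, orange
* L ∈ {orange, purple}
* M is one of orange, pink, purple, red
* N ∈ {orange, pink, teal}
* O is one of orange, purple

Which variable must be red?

Among the 8 variables, blue fits only H (and all 8 values in {blue, green, grey, orange, pink, purple, red, teal} must be used), so H = blue.
The 7 still-open variables draw from only 7 values {green, grey, orange, pink, purple, red, teal}, so each is used; only J can be green, hence J = green.
The 6 still-open variables together cover exactly {grey, orange, pink, purple, red, teal} — 6 values for 6 variables — and grey appears only in K's list, so K = grey.
The 5 still-open variables together cover exactly {orange, pink, purple, red, teal} — 5 values for 5 variables — and red appears only in M's list, so M = red.

M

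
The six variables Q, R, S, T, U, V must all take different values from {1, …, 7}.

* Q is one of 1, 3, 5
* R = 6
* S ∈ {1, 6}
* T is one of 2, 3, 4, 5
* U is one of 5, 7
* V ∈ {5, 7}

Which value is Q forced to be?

R has just one choice, so R = 6. So S can't be 6.
S's domain is down to {1}, so S = 1. Eliminate 1 elsewhere: Q.
The 2 variables U and V are confined to {5, 7}, which locks those values in; drop them from Q, T.
So Q = 3.

3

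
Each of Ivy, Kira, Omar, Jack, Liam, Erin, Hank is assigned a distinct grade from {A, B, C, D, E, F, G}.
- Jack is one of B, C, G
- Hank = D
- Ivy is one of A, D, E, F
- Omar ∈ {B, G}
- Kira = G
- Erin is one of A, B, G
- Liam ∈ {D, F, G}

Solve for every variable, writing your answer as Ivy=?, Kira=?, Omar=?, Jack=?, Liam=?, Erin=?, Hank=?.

Ivy=E, Kira=G, Omar=B, Jack=C, Liam=F, Erin=A, Hank=D

Kira has just one choice, so Kira = G. So Omar, Jack, Liam, Erin can't be G.
Omar's domain is down to {B}, so Omar = B. Remove B from Jack, Erin.
Jack's domain is down to {C}, so Jack = C.
Erin's domain is down to {A}, so Erin = A. So Ivy can't be A.
That leaves Hank = D. Strike D from Ivy, Liam.
Liam must be F (only option left). Remove F from Ivy.
Ivy must be E (only option left).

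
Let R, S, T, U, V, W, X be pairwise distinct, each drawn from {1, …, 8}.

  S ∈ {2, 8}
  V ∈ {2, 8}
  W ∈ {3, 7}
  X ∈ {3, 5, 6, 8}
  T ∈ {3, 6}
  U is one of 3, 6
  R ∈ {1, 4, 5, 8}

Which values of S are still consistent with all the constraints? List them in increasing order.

S and V share exactly the 2 values {2, 8}; by pigeonhole those values go to them, so strike 2, 8 from R, X.
T and U between them cover only {3, 6} — a naked pair. Remove those values from W, X.
W has just one choice, so W = 7.
X's domain is down to {5}, so X = 5. Strike 5 from R.
No further eliminations apply; S can still be any of 2, 8.

2, 8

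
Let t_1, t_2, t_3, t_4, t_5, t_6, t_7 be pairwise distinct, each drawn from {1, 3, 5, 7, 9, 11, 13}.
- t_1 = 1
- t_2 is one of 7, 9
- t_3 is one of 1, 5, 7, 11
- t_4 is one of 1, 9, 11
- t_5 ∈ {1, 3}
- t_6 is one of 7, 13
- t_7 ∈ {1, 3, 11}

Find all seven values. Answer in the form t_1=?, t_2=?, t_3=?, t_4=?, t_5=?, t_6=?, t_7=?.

t_1=1, t_2=7, t_3=5, t_4=9, t_5=3, t_6=13, t_7=11

t_1 has just one choice, so t_1 = 1. So t_3, t_4, t_5, t_7 can't be 1.
t_5 must be 3 (only option left). Eliminate 3 elsewhere: t_7.
t_7's domain is down to {11}, so t_7 = 11. So t_3, t_4 can't be 11.
t_4's domain is down to {9}, so t_4 = 9. Eliminate 9 elsewhere: t_2.
That leaves t_2 = 7. Eliminate 7 elsewhere: t_3, t_6.
That leaves t_3 = 5.
That leaves t_6 = 13.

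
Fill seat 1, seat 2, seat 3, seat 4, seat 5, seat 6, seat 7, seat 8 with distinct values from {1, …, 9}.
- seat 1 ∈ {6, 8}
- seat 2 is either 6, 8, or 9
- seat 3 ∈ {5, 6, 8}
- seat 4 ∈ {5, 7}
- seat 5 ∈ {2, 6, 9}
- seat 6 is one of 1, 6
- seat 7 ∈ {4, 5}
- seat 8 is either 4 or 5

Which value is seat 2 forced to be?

9

The 8 variables draw from only 8 values {1, 2, 4, 5, 6, 7, 8, 9}, so each is used; only seat 6 can be 1, hence seat 6 = 1.
The 7 still-open variables together cover exactly {2, 4, 5, 6, 7, 8, 9} — 7 values for 7 variables — and 2 appears only in seat 5's list, so seat 5 = 2.
The 6 still-open variables draw from only 6 values {4, 5, 6, 7, 8, 9}, so each is used; only seat 4 can be 7, hence seat 4 = 7.
The 5 still-open variables draw from only 5 values {4, 5, 6, 8, 9}, so each is used; only seat 2 can be 9, hence seat 2 = 9.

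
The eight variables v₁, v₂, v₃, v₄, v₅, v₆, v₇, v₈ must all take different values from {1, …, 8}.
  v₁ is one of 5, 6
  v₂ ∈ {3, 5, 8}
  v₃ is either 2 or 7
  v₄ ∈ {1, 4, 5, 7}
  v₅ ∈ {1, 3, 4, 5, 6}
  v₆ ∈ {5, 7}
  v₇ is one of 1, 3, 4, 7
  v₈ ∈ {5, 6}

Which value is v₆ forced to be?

7

The 8 variables together cover exactly {1, 2, 3, 4, 5, 6, 7, 8} — 8 values for 8 variables — and 2 appears only in v₃'s list, so v₃ = 2.
The 7 still-open variables draw from only 7 values {1, 3, 4, 5, 6, 7, 8}, so each is used; only v₂ can be 8, hence v₂ = 8.
v₁ and v₈ between them cover only {5, 6} — a naked pair. Remove those values from v₄, v₅, v₆.
So v₆ = 7.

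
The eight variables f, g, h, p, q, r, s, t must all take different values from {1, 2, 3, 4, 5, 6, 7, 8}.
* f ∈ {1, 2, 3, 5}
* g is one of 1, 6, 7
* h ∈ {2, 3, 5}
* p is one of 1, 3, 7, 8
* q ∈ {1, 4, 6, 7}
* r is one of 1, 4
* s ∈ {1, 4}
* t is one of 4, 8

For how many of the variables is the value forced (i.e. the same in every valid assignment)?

The 2 variables r and s are confined to {1, 4}, which locks those values in; drop them from f, g, p, q, t.
t must be 8 (only option left). Strike 8 from p.
The 2 variables g and q are confined to {6, 7}, which locks those values in; drop them from p.
That leaves p = 3. Remove 3 from f, h.
Determined: p=3, t=8. The other variables each still have more than one consistent value. That makes 2.

2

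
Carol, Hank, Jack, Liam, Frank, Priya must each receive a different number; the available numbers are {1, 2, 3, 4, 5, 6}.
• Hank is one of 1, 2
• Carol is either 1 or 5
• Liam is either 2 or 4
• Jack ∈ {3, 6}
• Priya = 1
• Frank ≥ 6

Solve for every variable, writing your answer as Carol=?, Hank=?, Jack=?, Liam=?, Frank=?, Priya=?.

Frank has just one choice, so Frank = 6. Strike 6 from Jack.
Priya must be 1 (only option left). Strike 1 from Carol, Hank.
Carol must be 5 (only option left).
Hank must be 2 (only option left). So Liam can't be 2.
Jack has just one choice, so Jack = 3.
Liam must be 4 (only option left).

Carol=5, Hank=2, Jack=3, Liam=4, Frank=6, Priya=1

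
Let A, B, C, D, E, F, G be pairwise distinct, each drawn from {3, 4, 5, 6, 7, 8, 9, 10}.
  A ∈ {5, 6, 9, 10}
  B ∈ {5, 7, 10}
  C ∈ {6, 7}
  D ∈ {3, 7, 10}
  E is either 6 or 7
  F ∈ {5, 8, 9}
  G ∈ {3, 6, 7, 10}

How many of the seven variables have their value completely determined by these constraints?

Among the 7 variables, 8 fits only F (and all 7 values in {3, 5, 6, 7, 8, 9, 10} must be used), so F = 8.
Among the 6 still-open variables, 9 fits only A (and all 6 values in {3, 5, 6, 7, 9, 10} must be used), so A = 9.
Among the 5 still-open variables, 5 fits only B (and all 5 values in {3, 5, 6, 7, 10} must be used), so B = 5.
C and E between them cover only {6, 7} — a naked pair. Remove those values from D, G.
Determined: A=9, B=5, F=8. The other variables each still have more than one consistent value. That makes 3.

3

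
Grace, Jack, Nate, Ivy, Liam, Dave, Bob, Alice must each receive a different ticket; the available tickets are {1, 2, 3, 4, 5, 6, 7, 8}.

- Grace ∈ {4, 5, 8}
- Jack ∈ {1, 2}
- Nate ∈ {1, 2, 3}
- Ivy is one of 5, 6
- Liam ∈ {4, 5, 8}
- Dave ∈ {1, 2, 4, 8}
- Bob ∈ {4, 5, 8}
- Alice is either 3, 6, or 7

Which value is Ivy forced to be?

6

Among the 8 variables, 7 fits only Alice (and all 8 values in {1, 2, 3, 4, 5, 6, 7, 8} must be used), so Alice = 7.
The 7 still-open variables draw from only 7 values {1, 2, 3, 4, 5, 6, 8}, so each is used; only Nate can be 3, hence Nate = 3.
Among the 6 still-open variables, 6 fits only Ivy (and all 6 values in {1, 2, 4, 5, 6, 8} must be used), so Ivy = 6.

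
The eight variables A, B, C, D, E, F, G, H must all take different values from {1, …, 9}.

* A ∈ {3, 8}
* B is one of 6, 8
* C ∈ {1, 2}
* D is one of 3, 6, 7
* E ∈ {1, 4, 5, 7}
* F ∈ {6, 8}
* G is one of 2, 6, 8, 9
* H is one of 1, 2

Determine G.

9

B and F share exactly the 2 values {6, 8}; by pigeonhole those values go to them, so strike 6, 8 from A, D, G.
A has just one choice, so A = 3. Remove 3 from D.
D must be 7 (only option left). Strike 7 from E.
The 2 variables C and H are confined to {1, 2}, which locks those values in; drop them from E, G.
So G = 9.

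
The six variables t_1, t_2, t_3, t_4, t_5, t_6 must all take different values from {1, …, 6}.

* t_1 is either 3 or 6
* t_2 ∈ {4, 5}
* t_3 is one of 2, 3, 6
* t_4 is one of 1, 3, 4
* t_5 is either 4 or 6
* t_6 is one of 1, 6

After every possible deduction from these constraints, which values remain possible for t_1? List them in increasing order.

3, 6

The 6 variables together cover exactly {1, 2, 3, 4, 5, 6} — 6 values for 6 variables — and 2 appears only in t_3's list, so t_3 = 2.
Among the 5 still-open variables, 5 fits only t_2 (and all 5 values in {1, 3, 4, 5, 6} must be used), so t_2 = 5.
No further eliminations apply; t_1 can still be any of 3, 6.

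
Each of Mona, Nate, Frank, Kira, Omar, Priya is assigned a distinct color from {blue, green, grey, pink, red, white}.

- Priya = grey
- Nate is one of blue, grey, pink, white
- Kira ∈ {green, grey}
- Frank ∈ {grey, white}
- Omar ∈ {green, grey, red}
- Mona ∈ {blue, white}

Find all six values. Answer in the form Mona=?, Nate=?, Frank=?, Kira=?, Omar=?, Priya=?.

Priya's domain is down to {grey}, so Priya = grey. So Nate, Frank, Kira, Omar can't be grey.
Frank must be white (only option left). Strike white from Mona, Nate.
Kira must be green (only option left). Remove green from Omar.
Omar has just one choice, so Omar = red.
Mona must be blue (only option left). Eliminate blue elsewhere: Nate.
Nate has just one choice, so Nate = pink.

Mona=blue, Nate=pink, Frank=white, Kira=green, Omar=red, Priya=grey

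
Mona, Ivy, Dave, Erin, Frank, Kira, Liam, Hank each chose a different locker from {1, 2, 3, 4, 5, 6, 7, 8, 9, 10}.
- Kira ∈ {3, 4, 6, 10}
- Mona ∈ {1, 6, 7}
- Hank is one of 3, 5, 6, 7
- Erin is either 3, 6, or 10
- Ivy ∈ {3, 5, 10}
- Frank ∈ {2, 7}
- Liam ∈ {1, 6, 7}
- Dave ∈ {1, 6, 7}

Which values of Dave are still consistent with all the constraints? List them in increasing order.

1, 6, 7

The 8 variables together cover exactly {1, 2, 3, 4, 5, 6, 7, 10} — 8 values for 8 variables — and 2 appears only in Frank's list, so Frank = 2.
The 7 still-open variables together cover exactly {1, 3, 4, 5, 6, 7, 10} — 7 values for 7 variables — and 4 appears only in Kira's list, so Kira = 4.
Mona, Dave, Liam between them cover only {1, 6, 7} — a naked triple. Remove those values from Erin, Hank.
No further eliminations apply; Dave can still be any of 1, 6, 7.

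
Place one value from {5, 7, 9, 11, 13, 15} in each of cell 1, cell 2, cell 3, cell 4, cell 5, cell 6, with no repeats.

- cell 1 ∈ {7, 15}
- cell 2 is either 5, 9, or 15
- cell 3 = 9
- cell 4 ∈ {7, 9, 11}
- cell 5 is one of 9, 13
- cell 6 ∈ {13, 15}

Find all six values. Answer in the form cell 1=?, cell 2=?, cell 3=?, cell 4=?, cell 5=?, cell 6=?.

cell 3 must be 9 (only option left). Strike 9 from cell 2, cell 4, cell 5.
cell 5 must be 13 (only option left). Eliminate 13 elsewhere: cell 6.
cell 6's domain is down to {15}, so cell 6 = 15. Eliminate 15 elsewhere: cell 1, cell 2.
cell 1 has just one choice, so cell 1 = 7. Eliminate 7 elsewhere: cell 4.
cell 2 must be 5 (only option left).
cell 4 has just one choice, so cell 4 = 11.

cell 1=7, cell 2=5, cell 3=9, cell 4=11, cell 5=13, cell 6=15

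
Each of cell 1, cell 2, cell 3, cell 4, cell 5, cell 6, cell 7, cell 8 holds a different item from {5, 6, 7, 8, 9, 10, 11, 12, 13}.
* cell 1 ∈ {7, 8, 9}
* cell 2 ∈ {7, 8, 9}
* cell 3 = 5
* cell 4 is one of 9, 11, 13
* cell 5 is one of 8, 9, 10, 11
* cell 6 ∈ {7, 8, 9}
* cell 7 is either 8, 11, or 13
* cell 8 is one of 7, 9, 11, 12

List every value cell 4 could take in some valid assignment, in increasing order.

11, 13

cell 3's domain is down to {5}, so cell 3 = 5.
The 7 still-open variables draw from only 7 values {7, 8, 9, 10, 11, 12, 13}, so each is used; only cell 5 can be 10, hence cell 5 = 10.
The 6 still-open variables draw from only 6 values {7, 8, 9, 11, 12, 13}, so each is used; only cell 8 can be 12, hence cell 8 = 12.
cell 1, cell 2, cell 6 between them cover only {7, 8, 9} — a naked triple. Remove those values from cell 4, cell 7.
No further eliminations apply; cell 4 can still be any of 11, 13.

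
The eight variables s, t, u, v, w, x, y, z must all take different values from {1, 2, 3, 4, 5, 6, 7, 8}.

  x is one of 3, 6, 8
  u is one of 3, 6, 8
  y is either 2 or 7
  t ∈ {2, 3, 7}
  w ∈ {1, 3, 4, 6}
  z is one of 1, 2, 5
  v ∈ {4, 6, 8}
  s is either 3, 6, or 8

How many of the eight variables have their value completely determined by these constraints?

Among the 8 variables, 5 fits only z (and all 8 values in {1, 2, 3, 4, 5, 6, 7, 8} must be used), so z = 5.
The 7 still-open variables draw from only 7 values {1, 2, 3, 4, 6, 7, 8}, so each is used; only w can be 1, hence w = 1.
The 6 still-open variables draw from only 6 values {2, 3, 4, 6, 7, 8}, so each is used; only v can be 4, hence v = 4.
The 3 variables s, u, x are confined to {3, 6, 8}, which locks those values in; drop them from t.
Determined: v=4, w=1, z=5. The other variables each still have more than one consistent value. That makes 3.

3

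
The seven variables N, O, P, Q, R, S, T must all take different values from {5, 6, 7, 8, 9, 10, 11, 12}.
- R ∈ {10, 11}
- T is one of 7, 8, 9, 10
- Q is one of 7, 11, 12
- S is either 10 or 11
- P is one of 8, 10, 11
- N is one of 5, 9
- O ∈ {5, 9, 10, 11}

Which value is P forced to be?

The 7 variables together cover exactly {5, 7, 8, 9, 10, 11, 12} — 7 values for 7 variables — and 12 appears only in Q's list, so Q = 12.
Among the 6 still-open variables, 7 fits only T (and all 6 values in {5, 7, 8, 9, 10, 11} must be used), so T = 7.
The 5 still-open variables draw from only 5 values {5, 8, 9, 10, 11}, so each is used; only P can be 8, hence P = 8.

8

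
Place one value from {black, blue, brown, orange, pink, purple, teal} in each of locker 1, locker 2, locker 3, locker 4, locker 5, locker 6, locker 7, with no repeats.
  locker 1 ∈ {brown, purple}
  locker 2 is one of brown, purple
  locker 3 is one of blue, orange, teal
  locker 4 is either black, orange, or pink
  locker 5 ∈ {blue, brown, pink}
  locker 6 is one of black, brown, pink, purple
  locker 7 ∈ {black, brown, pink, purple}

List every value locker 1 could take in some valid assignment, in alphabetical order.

The 7 variables together cover exactly {black, blue, brown, orange, pink, purple, teal} — 7 values for 7 variables — and teal appears only in locker 3's list, so locker 3 = teal.
Among the 6 still-open variables, blue fits only locker 5 (and all 6 values in {black, blue, brown, orange, pink, purple} must be used), so locker 5 = blue.
The 5 still-open variables together cover exactly {black, brown, orange, pink, purple} — 5 values for 5 variables — and orange appears only in locker 4's list, so locker 4 = orange.
locker 1 and locker 2 between them cover only {brown, purple} — a naked pair. Remove those values from locker 6, locker 7.
No further eliminations apply; locker 1 can still be any of brown, purple.

brown, purple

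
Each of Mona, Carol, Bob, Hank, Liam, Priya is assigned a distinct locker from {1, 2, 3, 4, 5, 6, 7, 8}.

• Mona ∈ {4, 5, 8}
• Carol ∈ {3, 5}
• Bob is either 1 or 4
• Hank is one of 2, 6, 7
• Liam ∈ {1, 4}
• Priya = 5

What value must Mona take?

Priya has just one choice, so Priya = 5. So Mona, Carol can't be 5.
That leaves Carol = 3.
The 2 variables Bob and Liam are confined to {1, 4}, which locks those values in; drop them from Mona.
So Mona = 8.

8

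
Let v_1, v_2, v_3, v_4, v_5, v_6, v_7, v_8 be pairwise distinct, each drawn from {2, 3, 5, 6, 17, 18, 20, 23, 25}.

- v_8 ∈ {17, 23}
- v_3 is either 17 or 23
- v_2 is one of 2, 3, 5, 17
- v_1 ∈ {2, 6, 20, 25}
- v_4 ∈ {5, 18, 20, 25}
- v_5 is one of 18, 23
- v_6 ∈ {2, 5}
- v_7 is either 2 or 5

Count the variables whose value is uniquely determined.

2

v_3 and v_8 share exactly the 2 values {17, 23}; by pigeonhole those values go to them, so strike 17, 23 from v_2, v_5.
v_5 must be 18 (only option left). Eliminate 18 elsewhere: v_4.
v_6 and v_7 share exactly the 2 values {2, 5}; by pigeonhole those values go to them, so strike 2, 5 from v_1, v_2, v_4.
v_2 has just one choice, so v_2 = 3.
Determined: v_2=3, v_5=18. The other variables each still have more than one consistent value. That makes 2.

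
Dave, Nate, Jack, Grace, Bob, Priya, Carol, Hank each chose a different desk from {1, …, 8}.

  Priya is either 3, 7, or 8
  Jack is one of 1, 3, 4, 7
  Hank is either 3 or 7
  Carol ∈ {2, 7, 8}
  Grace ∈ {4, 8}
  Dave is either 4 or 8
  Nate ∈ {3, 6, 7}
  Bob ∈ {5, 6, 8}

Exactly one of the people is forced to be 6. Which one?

Nate

Among the 8 variables, 1 fits only Jack (and all 8 values in {1, 2, 3, 4, 5, 6, 7, 8} must be used), so Jack = 1.
Among the 7 still-open variables, 2 fits only Carol (and all 7 values in {2, 3, 4, 5, 6, 7, 8} must be used), so Carol = 2.
The 6 still-open variables draw from only 6 values {3, 4, 5, 6, 7, 8}, so each is used; only Bob can be 5, hence Bob = 5.
Among the 5 still-open variables, 6 fits only Nate (and all 5 values in {3, 4, 6, 7, 8} must be used), so Nate = 6.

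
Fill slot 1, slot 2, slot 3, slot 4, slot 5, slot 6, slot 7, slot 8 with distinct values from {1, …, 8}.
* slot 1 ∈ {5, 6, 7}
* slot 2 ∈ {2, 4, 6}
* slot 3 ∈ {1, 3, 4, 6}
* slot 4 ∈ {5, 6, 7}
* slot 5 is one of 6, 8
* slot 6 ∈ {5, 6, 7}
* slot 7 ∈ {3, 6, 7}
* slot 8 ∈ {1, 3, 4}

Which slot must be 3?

slot 7

Among the 8 variables, 2 fits only slot 2 (and all 8 values in {1, 2, 3, 4, 5, 6, 7, 8} must be used), so slot 2 = 2.
The 7 still-open variables draw from only 7 values {1, 3, 4, 5, 6, 7, 8}, so each is used; only slot 5 can be 8, hence slot 5 = 8.
slot 1, slot 4, slot 6 between them cover only {5, 6, 7} — a naked triple. Remove those values from slot 3, slot 7.
So 3 goes to slot 7.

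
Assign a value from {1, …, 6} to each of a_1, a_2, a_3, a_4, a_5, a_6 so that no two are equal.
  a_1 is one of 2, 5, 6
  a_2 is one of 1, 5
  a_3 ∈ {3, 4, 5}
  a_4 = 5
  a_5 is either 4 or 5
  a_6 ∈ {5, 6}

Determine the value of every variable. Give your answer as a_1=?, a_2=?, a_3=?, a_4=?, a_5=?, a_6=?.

a_4's domain is down to {5}, so a_4 = 5. Strike 5 from a_1, a_2, a_3, a_5, a_6.
a_5's domain is down to {4}, so a_5 = 4. Eliminate 4 elsewhere: a_3.
a_6 has just one choice, so a_6 = 6. So a_1 can't be 6.
a_1 has just one choice, so a_1 = 2.
That leaves a_2 = 1.
a_3 has just one choice, so a_3 = 3.

a_1=2, a_2=1, a_3=3, a_4=5, a_5=4, a_6=6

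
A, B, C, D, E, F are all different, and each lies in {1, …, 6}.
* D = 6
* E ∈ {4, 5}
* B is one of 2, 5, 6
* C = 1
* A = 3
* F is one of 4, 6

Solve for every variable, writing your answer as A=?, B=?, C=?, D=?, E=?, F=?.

A=3, B=2, C=1, D=6, E=5, F=4

A has just one choice, so A = 3.
That leaves C = 1.
D must be 6 (only option left). So B, F can't be 6.
That leaves F = 4. Strike 4 from E.
E's domain is down to {5}, so E = 5. Remove 5 from B.
B has just one choice, so B = 2.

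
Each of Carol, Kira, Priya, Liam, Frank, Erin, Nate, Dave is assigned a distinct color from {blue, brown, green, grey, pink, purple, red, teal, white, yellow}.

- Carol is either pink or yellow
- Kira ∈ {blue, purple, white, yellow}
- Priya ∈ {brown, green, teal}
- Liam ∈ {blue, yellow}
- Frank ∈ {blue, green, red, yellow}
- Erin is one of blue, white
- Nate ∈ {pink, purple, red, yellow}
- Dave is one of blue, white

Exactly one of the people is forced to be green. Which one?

Frank

Erin and Dave between them cover only {blue, white} — a naked pair. Remove those values from Kira, Liam, Frank.
Liam has just one choice, so Liam = yellow. So Carol, Kira, Frank, Nate can't be yellow.
Carol must be pink (only option left). So Nate can't be pink.
Kira's domain is down to {purple}, so Kira = purple. Remove purple from Nate.
Nate must be red (only option left). Eliminate red elsewhere: Frank.
So green goes to Frank.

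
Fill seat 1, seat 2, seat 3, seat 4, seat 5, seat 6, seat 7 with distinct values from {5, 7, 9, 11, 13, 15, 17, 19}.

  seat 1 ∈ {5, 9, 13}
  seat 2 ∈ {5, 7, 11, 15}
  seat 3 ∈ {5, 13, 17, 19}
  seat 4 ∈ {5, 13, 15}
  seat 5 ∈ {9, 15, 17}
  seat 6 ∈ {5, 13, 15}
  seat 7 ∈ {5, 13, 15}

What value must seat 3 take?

The 3 variables seat 4, seat 6, seat 7 are confined to {5, 13, 15}, which locks those values in; drop them from seat 1, seat 2, seat 3, seat 5.
seat 1's domain is down to {9}, so seat 1 = 9. Remove 9 from seat 5.
That leaves seat 5 = 17. Eliminate 17 elsewhere: seat 3.
So seat 3 = 19.

19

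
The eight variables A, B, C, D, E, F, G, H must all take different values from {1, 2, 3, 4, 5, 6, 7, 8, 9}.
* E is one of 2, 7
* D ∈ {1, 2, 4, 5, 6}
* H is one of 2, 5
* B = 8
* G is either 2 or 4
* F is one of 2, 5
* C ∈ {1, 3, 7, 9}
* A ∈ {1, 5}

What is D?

6

B must be 8 (only option left).
The 2 variables F and H are confined to {2, 5}, which locks those values in; drop them from A, D, E, G.
That leaves A = 1. Eliminate 1 elsewhere: C, D.
E's domain is down to {7}, so E = 7. Eliminate 7 elsewhere: C.
G has just one choice, so G = 4. So D can't be 4.
So D = 6.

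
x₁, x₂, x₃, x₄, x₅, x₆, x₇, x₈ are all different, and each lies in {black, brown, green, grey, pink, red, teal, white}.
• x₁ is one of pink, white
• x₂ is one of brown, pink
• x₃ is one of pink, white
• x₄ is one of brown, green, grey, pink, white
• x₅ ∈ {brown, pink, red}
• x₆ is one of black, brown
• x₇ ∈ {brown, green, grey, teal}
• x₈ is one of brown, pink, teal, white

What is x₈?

teal

The 8 variables draw from only 8 values {black, brown, green, grey, pink, red, teal, white}, so each is used; only x₆ can be black, hence x₆ = black.
Among the 7 still-open variables, red fits only x₅ (and all 7 values in {brown, green, grey, pink, red, teal, white} must be used), so x₅ = red.
The 2 variables x₁ and x₃ are confined to {pink, white}, which locks those values in; drop them from x₂, x₄, x₈.
x₂'s domain is down to {brown}, so x₂ = brown. So x₄, x₇, x₈ can't be brown.
So x₈ = teal.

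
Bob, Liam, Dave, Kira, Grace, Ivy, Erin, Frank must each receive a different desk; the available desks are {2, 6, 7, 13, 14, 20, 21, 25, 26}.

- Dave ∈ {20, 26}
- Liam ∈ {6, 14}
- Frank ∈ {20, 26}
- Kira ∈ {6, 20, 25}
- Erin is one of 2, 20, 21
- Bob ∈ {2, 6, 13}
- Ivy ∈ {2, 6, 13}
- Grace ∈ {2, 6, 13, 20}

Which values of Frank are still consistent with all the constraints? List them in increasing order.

The 8 variables together cover exactly {2, 6, 13, 14, 20, 21, 25, 26} — 8 values for 8 variables — and 14 appears only in Liam's list, so Liam = 14.
The 7 still-open variables draw from only 7 values {2, 6, 13, 20, 21, 25, 26}, so each is used; only Erin can be 21, hence Erin = 21.
Among the 6 still-open variables, 25 fits only Kira (and all 6 values in {2, 6, 13, 20, 25, 26} must be used), so Kira = 25.
Dave and Frank share exactly the 2 values {20, 26}; by pigeonhole those values go to them, so strike 20, 26 from Grace.
No further eliminations apply; Frank can still be any of 20, 26.

20, 26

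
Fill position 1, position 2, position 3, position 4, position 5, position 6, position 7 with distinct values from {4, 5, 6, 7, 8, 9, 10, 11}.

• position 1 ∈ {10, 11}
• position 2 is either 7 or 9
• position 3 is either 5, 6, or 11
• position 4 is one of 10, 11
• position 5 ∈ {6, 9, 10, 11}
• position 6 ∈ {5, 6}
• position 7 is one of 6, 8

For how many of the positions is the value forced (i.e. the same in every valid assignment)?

The 7 variables together cover exactly {5, 6, 7, 8, 9, 10, 11} — 7 values for 7 variables — and 7 appears only in position 2's list, so position 2 = 7.
The 6 still-open variables together cover exactly {5, 6, 8, 9, 10, 11} — 6 values for 6 variables — and 8 appears only in position 7's list, so position 7 = 8.
The 5 still-open variables draw from only 5 values {5, 6, 9, 10, 11}, so each is used; only position 5 can be 9, hence position 5 = 9.
The 2 variables position 1 and position 4 are confined to {10, 11}, which locks those values in; drop them from position 3.
Determined: position 2=7, position 5=9, position 7=8. The other positions each still have more than one consistent value. That makes 3.

3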